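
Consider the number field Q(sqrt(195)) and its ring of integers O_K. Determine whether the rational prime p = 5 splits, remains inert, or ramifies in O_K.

195 mod 4 = 3, hence disc K = 4·195 = 780 and O_K = ℤ[√195].
Ramification test: 5 | 780. The prime 5 ramifies in K.

5 is ramified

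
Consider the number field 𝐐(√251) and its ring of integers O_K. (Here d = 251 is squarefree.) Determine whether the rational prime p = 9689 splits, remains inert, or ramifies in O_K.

d = 251 ≡ 3 (mod 4), so O_K = ℤ[√251] and disc(K) = 4d = 1004.
Since gcd(9689, 1004) = 1 the prime 9689 does not ramify.
(251/9689) = 251^4844 mod 9689 = 9688, giving Legendre symbol -1.
Legendre symbol -1 ⇒ 9689 is inert.

inert — (9689) stays prime in O_K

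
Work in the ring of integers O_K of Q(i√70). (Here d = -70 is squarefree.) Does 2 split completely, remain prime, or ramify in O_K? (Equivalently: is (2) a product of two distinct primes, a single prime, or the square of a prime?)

p ramifies

-70 mod 4 = 2, hence disc K = 4·(-70) = -280 and O_K = ℤ[√-70].
Ramification test: 2 | -280. The prime 2 ramifies in K.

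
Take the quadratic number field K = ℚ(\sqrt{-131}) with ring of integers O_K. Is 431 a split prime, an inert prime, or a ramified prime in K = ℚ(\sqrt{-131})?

split

-131 mod 4 = 1, hence disc K = -131 and O_K = ℤ[(1+√-131)/2].
431 ∤ -131, so 431 is unramified.
Compute (-131/431) via Euler: 300^((431-1)/2) mod 431 = 1, so (-131/431) = 1.
d is a quadratic residue mod p, hence 431 splits in O_K.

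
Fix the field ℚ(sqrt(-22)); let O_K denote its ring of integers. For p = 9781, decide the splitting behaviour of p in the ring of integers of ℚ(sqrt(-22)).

split

d = -22 ≡ 2 (mod 4), so O_K = ℤ[√-22] and disc(K) = 4d = -88.
9781 ∤ -88, so 9781 is unramified.
(-22/9781) = 9759^4890 mod 9781 = 1, giving Legendre symbol 1.
d is a quadratic residue mod p, hence 9781 splits in O_K.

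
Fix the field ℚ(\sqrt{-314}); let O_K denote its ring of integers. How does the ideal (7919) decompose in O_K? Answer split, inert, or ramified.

7919 splits in O_K

d = -314 ≡ 2 (mod 4), so O_K = ℤ[√-314] and disc(K) = 4d = -1256.
7919 ∤ -1256, so 7919 is unramified.
Euler's criterion: (-314)^3959 mod 7919 = 1. Thus (-314|7919) = 1.
Legendre symbol 1 ⇒ 7919 is split.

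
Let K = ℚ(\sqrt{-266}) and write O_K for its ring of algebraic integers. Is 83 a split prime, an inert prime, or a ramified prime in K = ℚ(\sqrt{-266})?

d = -266 ≡ 2 (mod 4), so O_K = ℤ[√-266] and disc(K) = 4d = -1064.
83 ∤ -1064, so 83 is unramified.
Euler's criterion: (-266)^41 mod 83 = 82. Thus (-266|83) = -1.
d is a non-residue mod p, hence 83 remains inert in O_K.

remains prime (inert)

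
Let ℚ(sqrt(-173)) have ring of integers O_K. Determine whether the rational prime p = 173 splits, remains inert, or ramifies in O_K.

d = -173 ≡ 3 (mod 4), so O_K = ℤ[√-173] and disc(K) = 4d = -692.
Ramification test: 173 | -692. The prime 173 ramifies in K.

ramifies in O_K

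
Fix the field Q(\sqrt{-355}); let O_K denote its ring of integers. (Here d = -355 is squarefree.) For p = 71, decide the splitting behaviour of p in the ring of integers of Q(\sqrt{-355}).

Since -355 ≡ 1 mod 4, the ring of integers is ℤ[(1+√-355)/2] with discriminant -355.
disc(K) = -355 = 71·(-5), so p = 71 is ramified.

p ramifies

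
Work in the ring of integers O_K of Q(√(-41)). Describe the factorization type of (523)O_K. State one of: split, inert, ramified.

remains prime (inert)

Since -41 ≢ 1 mod 4, the ring of integers is ℤ[√-41] with discriminant 4·(-41) = -164.
523 ∤ -164, so 523 is unramified.
Legendre symbol by Euler's criterion: (-41/523) ≡ (-41)^261 ≡ 522 (mod 523), i.e. (-41/523) = -1.
(-41/523) = -1, so 523 is inert.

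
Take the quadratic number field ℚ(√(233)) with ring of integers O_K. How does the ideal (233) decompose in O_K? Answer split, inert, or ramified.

ramifies in O_K

233 mod 4 = 1, hence disc K = 233 and O_K = ℤ[(1+√233)/2].
Ramification test: 233 | 233. The prime 233 ramifies in K.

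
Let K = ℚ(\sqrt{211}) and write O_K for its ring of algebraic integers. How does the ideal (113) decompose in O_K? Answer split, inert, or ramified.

split

Since 211 ≢ 1 mod 4, the ring of integers is ℤ[√211] with discriminant 4·211 = 844.
113 ∤ 844, so 113 is unramified.
Euler's criterion: 211^56 mod 113 = 1. Thus (211|113) = 1.
(211/113) = 1, so 113 splits.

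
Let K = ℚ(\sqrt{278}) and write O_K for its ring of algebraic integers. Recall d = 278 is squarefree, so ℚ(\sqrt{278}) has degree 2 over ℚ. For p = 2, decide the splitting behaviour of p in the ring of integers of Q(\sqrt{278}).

Since 278 ≢ 1 mod 4, the ring of integers is ℤ[√278] with discriminant 4·278 = 1112.
disc(K) = 1112 = 2·556, so p = 2 is ramified.

p ramifies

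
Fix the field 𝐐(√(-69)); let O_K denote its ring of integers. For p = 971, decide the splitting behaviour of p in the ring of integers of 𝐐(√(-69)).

inert

-69 mod 4 = 3, hence disc K = 4·(-69) = -276 and O_K = ℤ[√-69].
disc(K) = -276 is not divisible by 971; 971 is unramified.
Legendre symbol by Euler's criterion: (-69/971) ≡ (-69)^485 ≡ 970 (mod 971), i.e. (-69/971) = -1.
(-69/971) = -1, so 971 is inert.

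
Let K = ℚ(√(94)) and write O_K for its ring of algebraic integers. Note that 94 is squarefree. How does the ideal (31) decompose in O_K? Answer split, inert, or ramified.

splits completely

94 mod 4 = 2, hence disc K = 4·94 = 376 and O_K = ℤ[√94].
Since gcd(31, 376) = 1 the prime 31 does not ramify.
Euler's criterion: 94^15 mod 31 = 1. Thus (94|31) = 1.
d is a quadratic residue mod p, hence 31 splits in O_K.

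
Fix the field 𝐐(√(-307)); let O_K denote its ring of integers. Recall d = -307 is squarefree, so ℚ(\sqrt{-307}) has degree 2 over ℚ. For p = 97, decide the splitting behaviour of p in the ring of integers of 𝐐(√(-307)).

split — (97) = 𝔭₁𝔭₂ with 𝔭₁ ≠ 𝔭₂

Since -307 ≡ 1 mod 4, the ring of integers is ℤ[(1+√-307)/2] with discriminant -307.
disc(K) = -307 is not divisible by 97; 97 is unramified.
Compute (-307/97) via Euler: 81^((97-1)/2) mod 97 = 1, so (-307/97) = 1.
Legendre symbol 1 ⇒ 97 is split.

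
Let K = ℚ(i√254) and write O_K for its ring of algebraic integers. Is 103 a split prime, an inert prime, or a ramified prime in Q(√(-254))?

d = -254 ≡ 2 (mod 4), so O_K = ℤ[√-254] and disc(K) = 4d = -1016.
Since gcd(103, -1016) = 1 the prime 103 does not ramify.
(-254/103) = 55^51 mod 103 = 1, giving Legendre symbol 1.
(-254/103) = 1, so 103 splits.

split — (103) = 𝔭₁𝔭₂ with 𝔭₁ ≠ 𝔭₂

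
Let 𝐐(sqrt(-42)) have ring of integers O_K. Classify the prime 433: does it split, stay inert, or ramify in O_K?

-42 mod 4 = 2, hence disc K = 4·(-42) = -168 and O_K = ℤ[√-42].
disc(K) = -168 is not divisible by 433; 433 is unramified.
Compute (-42/433) via Euler: 391^((433-1)/2) mod 433 = 432, so (-42/433) = -1.
Legendre symbol -1 ⇒ 433 is inert.

inert — (433) stays prime in O_K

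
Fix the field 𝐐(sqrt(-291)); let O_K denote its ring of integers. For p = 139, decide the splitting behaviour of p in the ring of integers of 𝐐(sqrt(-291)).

Since -291 ≡ 1 mod 4, the ring of integers is ℤ[(1+√-291)/2] with discriminant -291.
disc(K) = -291 is not divisible by 139; 139 is unramified.
Euler's criterion: (-291)^69 mod 139 = 138. Thus (-291|139) = -1.
d is a non-residue mod p, hence 139 remains inert in O_K.

remains prime (inert)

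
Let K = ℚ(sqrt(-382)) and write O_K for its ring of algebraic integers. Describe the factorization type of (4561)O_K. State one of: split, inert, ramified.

4561 remains inert

d = -382 ≡ 2 (mod 4), so O_K = ℤ[√-382] and disc(K) = 4d = -1528.
Since gcd(4561, -1528) = 1 the prime 4561 does not ramify.
Euler's criterion: (-382)^2280 mod 4561 = 4560. Thus (-382|4561) = -1.
(-382/4561) = -1, so 4561 is inert.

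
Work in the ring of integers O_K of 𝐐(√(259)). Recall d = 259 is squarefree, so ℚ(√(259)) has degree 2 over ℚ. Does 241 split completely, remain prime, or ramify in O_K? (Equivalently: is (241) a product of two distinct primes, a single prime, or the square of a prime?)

259 mod 4 = 3, hence disc K = 4·259 = 1036 and O_K = ℤ[√259].
241 ∤ 1036, so 241 is unramified.
Legendre symbol by Euler's criterion: (259/241) ≡ 259^120 ≡ 1 (mod 241), i.e. (259/241) = 1.
d is a quadratic residue mod p, hence 241 splits in O_K.

split — (241) = 𝔭₁𝔭₂ with 𝔭₁ ≠ 𝔭₂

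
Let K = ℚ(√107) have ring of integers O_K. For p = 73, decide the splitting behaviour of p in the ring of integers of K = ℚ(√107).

p is inert

Since 107 ≢ 1 mod 4, the ring of integers is ℤ[√107] with discriminant 4·107 = 428.
73 ∤ 428, so 73 is unramified.
Euler's criterion: 107^36 mod 73 = 72. Thus (107|73) = -1.
d is a non-residue mod p, hence 73 remains inert in O_K.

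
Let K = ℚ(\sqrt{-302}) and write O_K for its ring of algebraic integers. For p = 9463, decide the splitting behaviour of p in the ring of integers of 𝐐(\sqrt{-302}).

-302 mod 4 = 2, hence disc K = 4·(-302) = -1208 and O_K = ℤ[√-302].
Since gcd(9463, -1208) = 1 the prime 9463 does not ramify.
Euler's criterion: (-302)^4731 mod 9463 = 9462. Thus (-302|9463) = -1.
d is a non-residue mod p, hence 9463 remains inert in O_K.

p is inert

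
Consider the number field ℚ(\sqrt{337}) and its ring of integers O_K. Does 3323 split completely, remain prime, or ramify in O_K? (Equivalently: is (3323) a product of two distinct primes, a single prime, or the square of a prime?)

Since 337 ≡ 1 mod 4, the ring of integers is ℤ[(1+√337)/2] with discriminant 337.
3323 ∤ 337, so 3323 is unramified.
Legendre symbol by Euler's criterion: (337/3323) ≡ 337^1661 ≡ 1 (mod 3323), i.e. (337/3323) = 1.
d is a quadratic residue mod p, hence 3323 splits in O_K.

p splits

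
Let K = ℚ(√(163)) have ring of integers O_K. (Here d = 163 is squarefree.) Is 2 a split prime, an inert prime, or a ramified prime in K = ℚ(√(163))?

Since 163 ≢ 1 mod 4, the ring of integers is ℤ[√163] with discriminant 4·163 = 652.
Ramification test: 2 | 652. The prime 2 ramifies in K.

p ramifies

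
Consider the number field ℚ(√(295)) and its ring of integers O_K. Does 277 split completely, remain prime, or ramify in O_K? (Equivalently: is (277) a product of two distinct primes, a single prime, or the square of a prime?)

d = 295 ≡ 3 (mod 4), so O_K = ℤ[√295] and disc(K) = 4d = 1180.
277 ∤ 1180, so 277 is unramified.
Legendre symbol by Euler's criterion: (295/277) ≡ 295^138 ≡ 276 (mod 277), i.e. (295/277) = -1.
(295/277) = -1, so 277 is inert.

inert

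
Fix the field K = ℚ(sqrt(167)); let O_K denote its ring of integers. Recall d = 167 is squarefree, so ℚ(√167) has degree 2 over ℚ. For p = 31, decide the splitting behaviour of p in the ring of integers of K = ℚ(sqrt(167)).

167 mod 4 = 3, hence disc K = 4·167 = 668 and O_K = ℤ[√167].
disc(K) = 668 is not divisible by 31; 31 is unramified.
(167/31) = 12^15 mod 31 = 30, giving Legendre symbol -1.
Legendre symbol -1 ⇒ 31 is inert.

inert — (31) stays prime in O_K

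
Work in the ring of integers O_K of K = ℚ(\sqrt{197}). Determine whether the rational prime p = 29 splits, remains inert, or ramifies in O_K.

Since 197 ≡ 1 mod 4, the ring of integers is ℤ[(1+√197)/2] with discriminant 197.
29 ∤ 197, so 29 is unramified.
Compute (197/29) via Euler: 23^((29-1)/2) mod 29 = 1, so (197/29) = 1.
Legendre symbol 1 ⇒ 29 is split.

split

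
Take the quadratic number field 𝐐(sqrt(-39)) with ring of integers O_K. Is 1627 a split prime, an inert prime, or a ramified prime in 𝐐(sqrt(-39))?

-39 mod 4 = 1, hence disc K = -39 and O_K = ℤ[(1+√-39)/2].
disc(K) = -39 is not divisible by 1627; 1627 is unramified.
Compute (-39/1627) via Euler: 1588^((1627-1)/2) mod 1627 = 1626, so (-39/1627) = -1.
Legendre symbol -1 ⇒ 1627 is inert.

inert — (1627) stays prime in O_K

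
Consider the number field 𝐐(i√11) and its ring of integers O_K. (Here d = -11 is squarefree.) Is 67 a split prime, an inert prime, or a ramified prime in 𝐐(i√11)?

67 splits in O_K

-11 mod 4 = 1, hence disc K = -11 and O_K = ℤ[(1+√-11)/2].
disc(K) = -11 is not divisible by 67; 67 is unramified.
Legendre symbol by Euler's criterion: (-11/67) ≡ (-11)^33 ≡ 1 (mod 67), i.e. (-11/67) = 1.
(-11/67) = 1, so 67 splits.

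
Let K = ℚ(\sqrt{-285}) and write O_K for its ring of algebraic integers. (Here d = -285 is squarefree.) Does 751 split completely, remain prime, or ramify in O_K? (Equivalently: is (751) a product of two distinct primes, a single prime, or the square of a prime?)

-285 mod 4 = 3, hence disc K = 4·(-285) = -1140 and O_K = ℤ[√-285].
Since gcd(751, -1140) = 1 the prime 751 does not ramify.
Euler's criterion: (-285)^375 mod 751 = 1. Thus (-285|751) = 1.
Legendre symbol 1 ⇒ 751 is split.

751 splits in O_K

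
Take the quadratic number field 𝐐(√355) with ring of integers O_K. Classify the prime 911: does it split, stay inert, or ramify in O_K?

911 splits in O_K

d = 355 ≡ 3 (mod 4), so O_K = ℤ[√355] and disc(K) = 4d = 1420.
disc(K) = 1420 is not divisible by 911; 911 is unramified.
Compute (355/911) via Euler: 355^((911-1)/2) mod 911 = 1, so (355/911) = 1.
(355/911) = 1, so 911 splits.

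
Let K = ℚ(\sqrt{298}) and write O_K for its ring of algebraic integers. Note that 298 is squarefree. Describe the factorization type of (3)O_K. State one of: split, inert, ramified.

split

Since 298 ≢ 1 mod 4, the ring of integers is ℤ[√298] with discriminant 4·298 = 1192.
Since gcd(3, 1192) = 1 the prime 3 does not ramify.
Euler's criterion: 298^1 mod 3 = 1. Thus (298|3) = 1.
Legendre symbol 1 ⇒ 3 is split.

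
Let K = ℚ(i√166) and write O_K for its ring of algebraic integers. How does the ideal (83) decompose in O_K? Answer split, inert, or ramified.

ramifies in O_K

d = -166 ≡ 2 (mod 4), so O_K = ℤ[√-166] and disc(K) = 4d = -664.
Ramification test: 83 | -664. The prime 83 ramifies in K.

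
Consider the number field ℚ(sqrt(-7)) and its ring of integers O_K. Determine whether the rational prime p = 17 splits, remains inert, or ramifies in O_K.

d = -7 ≡ 1 (mod 4), so O_K = ℤ[(1+√-7)/2] and disc(K) = d = -7.
Since gcd(17, -7) = 1 the prime 17 does not ramify.
Compute (-7/17) via Euler: 10^((17-1)/2) mod 17 = 16, so (-7/17) = -1.
(-7/17) = -1, so 17 is inert.

inert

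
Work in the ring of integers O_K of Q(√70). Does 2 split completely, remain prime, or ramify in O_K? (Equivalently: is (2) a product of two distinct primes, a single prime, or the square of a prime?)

p ramifies

d = 70 ≡ 2 (mod 4), so O_K = ℤ[√70] and disc(K) = 4d = 280.
Ramification test: 2 | 280. The prime 2 ramifies in K.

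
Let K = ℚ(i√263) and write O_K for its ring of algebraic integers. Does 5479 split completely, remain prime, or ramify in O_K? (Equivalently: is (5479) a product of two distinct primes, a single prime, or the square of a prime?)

p is inert

d = -263 ≡ 1 (mod 4), so O_K = ℤ[(1+√-263)/2] and disc(K) = d = -263.
5479 ∤ -263, so 5479 is unramified.
Legendre symbol by Euler's criterion: (-263/5479) ≡ (-263)^2739 ≡ 5478 (mod 5479), i.e. (-263/5479) = -1.
d is a non-residue mod p, hence 5479 remains inert in O_K.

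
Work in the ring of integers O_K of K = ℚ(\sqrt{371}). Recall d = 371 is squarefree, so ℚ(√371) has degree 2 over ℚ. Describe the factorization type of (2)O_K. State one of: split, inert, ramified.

2 is ramified

d = 371 ≡ 3 (mod 4), so O_K = ℤ[√371] and disc(K) = 4d = 1484.
Ramification test: 2 | 1484. The prime 2 ramifies in K.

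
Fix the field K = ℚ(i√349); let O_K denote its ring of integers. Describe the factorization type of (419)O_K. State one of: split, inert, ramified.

d = -349 ≡ 3 (mod 4), so O_K = ℤ[√-349] and disc(K) = 4d = -1396.
disc(K) = -1396 is not divisible by 419; 419 is unramified.
Compute (-349/419) via Euler: 70^((419-1)/2) mod 419 = 418, so (-349/419) = -1.
d is a non-residue mod p, hence 419 remains inert in O_K.

inert — (419) stays prime in O_K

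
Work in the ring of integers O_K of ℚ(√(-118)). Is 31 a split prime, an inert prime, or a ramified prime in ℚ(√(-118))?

-118 mod 4 = 2, hence disc K = 4·(-118) = -472 and O_K = ℤ[√-118].
31 ∤ -472, so 31 is unramified.
Euler's criterion: (-118)^15 mod 31 = 30. Thus (-118|31) = -1.
d is a non-residue mod p, hence 31 remains inert in O_K.

remains prime (inert)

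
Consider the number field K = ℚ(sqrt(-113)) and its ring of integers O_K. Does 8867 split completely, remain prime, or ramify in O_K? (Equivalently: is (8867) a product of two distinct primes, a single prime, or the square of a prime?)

remains prime (inert)

d = -113 ≡ 3 (mod 4), so O_K = ℤ[√-113] and disc(K) = 4d = -452.
Since gcd(8867, -452) = 1 the prime 8867 does not ramify.
(-113/8867) = 8754^4433 mod 8867 = 8866, giving Legendre symbol -1.
(-113/8867) = -1, so 8867 is inert.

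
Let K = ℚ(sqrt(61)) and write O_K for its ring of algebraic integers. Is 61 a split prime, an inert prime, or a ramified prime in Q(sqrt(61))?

61 mod 4 = 1, hence disc K = 61 and O_K = ℤ[(1+√61)/2].
61 divides disc(K) = 61, so 61 ramifies.

p ramifies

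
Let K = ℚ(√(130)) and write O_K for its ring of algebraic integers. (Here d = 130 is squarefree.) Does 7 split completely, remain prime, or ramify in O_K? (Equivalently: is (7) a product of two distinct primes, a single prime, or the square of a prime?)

Since 130 ≢ 1 mod 4, the ring of integers is ℤ[√130] with discriminant 4·130 = 520.
7 ∤ 520, so 7 is unramified.
Legendre symbol by Euler's criterion: (130/7) ≡ 130^3 ≡ 1 (mod 7), i.e. (130/7) = 1.
Legendre symbol 1 ⇒ 7 is split.

p splits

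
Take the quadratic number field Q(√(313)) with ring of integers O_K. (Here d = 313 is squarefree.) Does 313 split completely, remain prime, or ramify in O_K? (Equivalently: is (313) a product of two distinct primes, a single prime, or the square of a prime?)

ramified

Since 313 ≡ 1 mod 4, the ring of integers is ℤ[(1+√313)/2] with discriminant 313.
Ramification test: 313 | 313. The prime 313 ramifies in K.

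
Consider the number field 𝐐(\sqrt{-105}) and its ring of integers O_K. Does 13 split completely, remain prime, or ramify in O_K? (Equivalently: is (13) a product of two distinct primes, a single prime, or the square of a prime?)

d = -105 ≡ 3 (mod 4), so O_K = ℤ[√-105] and disc(K) = 4d = -420.
disc(K) = -420 is not divisible by 13; 13 is unramified.
Euler's criterion: (-105)^6 mod 13 = 1. Thus (-105|13) = 1.
d is a quadratic residue mod p, hence 13 splits in O_K.

13 splits in O_K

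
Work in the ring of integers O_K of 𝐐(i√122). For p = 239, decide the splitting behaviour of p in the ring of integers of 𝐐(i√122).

d = -122 ≡ 2 (mod 4), so O_K = ℤ[√-122] and disc(K) = 4d = -488.
239 ∤ -488, so 239 is unramified.
Legendre symbol by Euler's criterion: (-122/239) ≡ (-122)^119 ≡ 238 (mod 239), i.e. (-122/239) = -1.
(-122/239) = -1, so 239 is inert.

239 remains inert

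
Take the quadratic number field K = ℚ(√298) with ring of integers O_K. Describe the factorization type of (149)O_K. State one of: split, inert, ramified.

298 mod 4 = 2, hence disc K = 4·298 = 1192 and O_K = ℤ[√298].
Ramification test: 149 | 1192. The prime 149 ramifies in K.

p ramifies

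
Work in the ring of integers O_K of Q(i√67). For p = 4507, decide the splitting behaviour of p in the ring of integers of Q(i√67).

-67 mod 4 = 1, hence disc K = -67 and O_K = ℤ[(1+√-67)/2].
disc(K) = -67 is not divisible by 4507; 4507 is unramified.
Legendre symbol by Euler's criterion: (-67/4507) ≡ (-67)^2253 ≡ 4506 (mod 4507), i.e. (-67/4507) = -1.
Legendre symbol -1 ⇒ 4507 is inert.

inert — (4507) stays prime in O_K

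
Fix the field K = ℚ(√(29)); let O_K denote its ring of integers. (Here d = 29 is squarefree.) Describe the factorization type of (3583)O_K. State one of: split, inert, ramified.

split — (3583) = 𝔭₁𝔭₂ with 𝔭₁ ≠ 𝔭₂

Since 29 ≡ 1 mod 4, the ring of integers is ℤ[(1+√29)/2] with discriminant 29.
Since gcd(3583, 29) = 1 the prime 3583 does not ramify.
(29/3583) = 29^1791 mod 3583 = 1, giving Legendre symbol 1.
Legendre symbol 1 ⇒ 3583 is split.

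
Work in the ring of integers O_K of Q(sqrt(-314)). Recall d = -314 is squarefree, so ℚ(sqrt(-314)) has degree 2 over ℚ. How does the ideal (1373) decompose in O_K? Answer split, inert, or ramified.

remains prime (inert)

-314 mod 4 = 2, hence disc K = 4·(-314) = -1256 and O_K = ℤ[√-314].
disc(K) = -1256 is not divisible by 1373; 1373 is unramified.
(-314/1373) = 1059^686 mod 1373 = 1372, giving Legendre symbol -1.
d is a non-residue mod p, hence 1373 remains inert in O_K.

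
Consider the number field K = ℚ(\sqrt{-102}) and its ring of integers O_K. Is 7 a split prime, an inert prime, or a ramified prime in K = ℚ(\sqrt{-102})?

p is inert

Since -102 ≢ 1 mod 4, the ring of integers is ℤ[√-102] with discriminant 4·(-102) = -408.
7 ∤ -408, so 7 is unramified.
Legendre symbol by Euler's criterion: (-102/7) ≡ (-102)^3 ≡ 6 (mod 7), i.e. (-102/7) = -1.
d is a non-residue mod p, hence 7 remains inert in O_K.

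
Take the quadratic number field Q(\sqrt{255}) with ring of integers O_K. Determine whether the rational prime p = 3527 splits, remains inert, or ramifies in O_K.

3527 remains inert

d = 255 ≡ 3 (mod 4), so O_K = ℤ[√255] and disc(K) = 4d = 1020.
3527 ∤ 1020, so 3527 is unramified.
(255/3527) = 255^1763 mod 3527 = 3526, giving Legendre symbol -1.
d is a non-residue mod p, hence 3527 remains inert in O_K.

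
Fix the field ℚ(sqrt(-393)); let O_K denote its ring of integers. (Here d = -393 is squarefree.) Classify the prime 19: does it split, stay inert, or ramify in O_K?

splits completely

-393 mod 4 = 3, hence disc K = 4·(-393) = -1572 and O_K = ℤ[√-393].
Since gcd(19, -1572) = 1 the prime 19 does not ramify.
(-393/19) = 6^9 mod 19 = 1, giving Legendre symbol 1.
(-393/19) = 1, so 19 splits.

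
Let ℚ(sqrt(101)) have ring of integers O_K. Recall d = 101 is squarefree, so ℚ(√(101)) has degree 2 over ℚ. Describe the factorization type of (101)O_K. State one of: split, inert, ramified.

d = 101 ≡ 1 (mod 4), so O_K = ℤ[(1+√101)/2] and disc(K) = d = 101.
101 divides disc(K) = 101, so 101 ramifies.

101 is ramified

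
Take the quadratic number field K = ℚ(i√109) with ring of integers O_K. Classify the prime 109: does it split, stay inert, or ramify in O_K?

d = -109 ≡ 3 (mod 4), so O_K = ℤ[√-109] and disc(K) = 4d = -436.
109 divides disc(K) = -436, so 109 ramifies.

p ramifies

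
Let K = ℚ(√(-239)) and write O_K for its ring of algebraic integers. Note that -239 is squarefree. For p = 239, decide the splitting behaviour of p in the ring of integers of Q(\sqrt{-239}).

ramifies in O_K

d = -239 ≡ 1 (mod 4), so O_K = ℤ[(1+√-239)/2] and disc(K) = d = -239.
Ramification test: 239 | -239. The prime 239 ramifies in K.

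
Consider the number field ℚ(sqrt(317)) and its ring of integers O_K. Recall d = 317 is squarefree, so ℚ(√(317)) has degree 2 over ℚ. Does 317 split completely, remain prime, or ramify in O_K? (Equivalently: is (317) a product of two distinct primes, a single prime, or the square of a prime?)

317 mod 4 = 1, hence disc K = 317 and O_K = ℤ[(1+√317)/2].
disc(K) = 317 = 317·1, so p = 317 is ramified.

ramifies in O_K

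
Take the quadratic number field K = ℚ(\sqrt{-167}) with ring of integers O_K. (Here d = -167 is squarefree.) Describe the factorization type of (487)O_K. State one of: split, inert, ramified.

Since -167 ≡ 1 mod 4, the ring of integers is ℤ[(1+√-167)/2] with discriminant -167.
487 ∤ -167, so 487 is unramified.
(-167/487) = 320^243 mod 487 = 486, giving Legendre symbol -1.
Legendre symbol -1 ⇒ 487 is inert.

inert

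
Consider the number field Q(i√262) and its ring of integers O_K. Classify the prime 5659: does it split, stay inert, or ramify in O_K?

split — (5659) = 𝔭₁𝔭₂ with 𝔭₁ ≠ 𝔭₂

Since -262 ≢ 1 mod 4, the ring of integers is ℤ[√-262] with discriminant 4·(-262) = -1048.
disc(K) = -1048 is not divisible by 5659; 5659 is unramified.
(-262/5659) = 5397^2829 mod 5659 = 1, giving Legendre symbol 1.
(-262/5659) = 1, so 5659 splits.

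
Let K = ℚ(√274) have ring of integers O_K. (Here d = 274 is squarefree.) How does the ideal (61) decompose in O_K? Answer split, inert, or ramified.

61 remains inert

d = 274 ≡ 2 (mod 4), so O_K = ℤ[√274] and disc(K) = 4d = 1096.
61 ∤ 1096, so 61 is unramified.
(274/61) = 30^30 mod 61 = 60, giving Legendre symbol -1.
d is a non-residue mod p, hence 61 remains inert in O_K.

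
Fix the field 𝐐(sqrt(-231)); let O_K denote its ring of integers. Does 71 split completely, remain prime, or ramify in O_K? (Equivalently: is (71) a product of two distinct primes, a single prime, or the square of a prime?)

Since -231 ≡ 1 mod 4, the ring of integers is ℤ[(1+√-231)/2] with discriminant -231.
71 ∤ -231, so 71 is unramified.
(-231/71) = 53^35 mod 71 = 70, giving Legendre symbol -1.
(-231/71) = -1, so 71 is inert.

p is inert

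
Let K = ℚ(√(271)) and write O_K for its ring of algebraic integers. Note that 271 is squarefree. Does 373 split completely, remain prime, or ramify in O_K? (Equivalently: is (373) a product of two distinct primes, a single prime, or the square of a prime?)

p is inert

Since 271 ≢ 1 mod 4, the ring of integers is ℤ[√271] with discriminant 4·271 = 1084.
373 ∤ 1084, so 373 is unramified.
Euler's criterion: 271^186 mod 373 = 372. Thus (271|373) = -1.
(271/373) = -1, so 373 is inert.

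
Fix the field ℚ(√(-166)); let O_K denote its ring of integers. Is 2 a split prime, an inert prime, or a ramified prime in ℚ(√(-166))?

-166 mod 4 = 2, hence disc K = 4·(-166) = -664 and O_K = ℤ[√-166].
disc(K) = -664 = 2·(-332), so p = 2 is ramified.

ramified — (2) = 𝔭²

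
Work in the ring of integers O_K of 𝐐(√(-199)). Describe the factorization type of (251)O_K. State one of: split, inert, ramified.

split — (251) = 𝔭₁𝔭₂ with 𝔭₁ ≠ 𝔭₂

-199 mod 4 = 1, hence disc K = -199 and O_K = ℤ[(1+√-199)/2].
disc(K) = -199 is not divisible by 251; 251 is unramified.
Compute (-199/251) via Euler: 52^((251-1)/2) mod 251 = 1, so (-199/251) = 1.
d is a quadratic residue mod p, hence 251 splits in O_K.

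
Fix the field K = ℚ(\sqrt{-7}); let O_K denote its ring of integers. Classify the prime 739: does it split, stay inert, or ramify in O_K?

p splits

-7 mod 4 = 1, hence disc K = -7 and O_K = ℤ[(1+√-7)/2].
disc(K) = -7 is not divisible by 739; 739 is unramified.
Legendre symbol by Euler's criterion: (-7/739) ≡ (-7)^369 ≡ 1 (mod 739), i.e. (-7/739) = 1.
Legendre symbol 1 ⇒ 739 is split.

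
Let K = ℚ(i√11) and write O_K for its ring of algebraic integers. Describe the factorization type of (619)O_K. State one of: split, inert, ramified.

split — (619) = 𝔭₁𝔭₂ with 𝔭₁ ≠ 𝔭₂

d = -11 ≡ 1 (mod 4), so O_K = ℤ[(1+√-11)/2] and disc(K) = d = -11.
Since gcd(619, -11) = 1 the prime 619 does not ramify.
(-11/619) = 608^309 mod 619 = 1, giving Legendre symbol 1.
Legendre symbol 1 ⇒ 619 is split.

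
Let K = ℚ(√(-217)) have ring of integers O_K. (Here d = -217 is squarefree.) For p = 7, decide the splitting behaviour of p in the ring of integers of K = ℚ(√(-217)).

ramified — (7) = 𝔭²

-217 mod 4 = 3, hence disc K = 4·(-217) = -868 and O_K = ℤ[√-217].
7 divides disc(K) = -868, so 7 ramifies.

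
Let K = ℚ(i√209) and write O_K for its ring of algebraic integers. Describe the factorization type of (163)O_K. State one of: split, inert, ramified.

d = -209 ≡ 3 (mod 4), so O_K = ℤ[√-209] and disc(K) = 4d = -836.
disc(K) = -836 is not divisible by 163; 163 is unramified.
Compute (-209/163) via Euler: 117^((163-1)/2) mod 163 = 162, so (-209/163) = -1.
Legendre symbol -1 ⇒ 163 is inert.

p is inert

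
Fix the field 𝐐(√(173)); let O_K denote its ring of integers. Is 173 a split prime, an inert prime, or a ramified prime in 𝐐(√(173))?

p ramifies

Since 173 ≡ 1 mod 4, the ring of integers is ℤ[(1+√173)/2] with discriminant 173.
Ramification test: 173 | 173. The prime 173 ramifies in K.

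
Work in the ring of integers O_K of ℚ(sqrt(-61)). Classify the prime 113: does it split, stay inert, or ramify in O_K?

splits completely

-61 mod 4 = 3, hence disc K = 4·(-61) = -244 and O_K = ℤ[√-61].
113 ∤ -244, so 113 is unramified.
(-61/113) = 52^56 mod 113 = 1, giving Legendre symbol 1.
(-61/113) = 1, so 113 splits.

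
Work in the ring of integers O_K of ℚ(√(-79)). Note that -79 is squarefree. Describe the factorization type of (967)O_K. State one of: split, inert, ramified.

-79 mod 4 = 1, hence disc K = -79 and O_K = ℤ[(1+√-79)/2].
967 ∤ -79, so 967 is unramified.
Compute (-79/967) via Euler: 888^((967-1)/2) mod 967 = 1, so (-79/967) = 1.
(-79/967) = 1, so 967 splits.

splits completely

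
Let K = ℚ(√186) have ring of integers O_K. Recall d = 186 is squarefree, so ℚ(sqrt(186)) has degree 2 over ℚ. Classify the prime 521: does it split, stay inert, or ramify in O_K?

p is inert

d = 186 ≡ 2 (mod 4), so O_K = ℤ[√186] and disc(K) = 4d = 744.
Since gcd(521, 744) = 1 the prime 521 does not ramify.
Legendre symbol by Euler's criterion: (186/521) ≡ 186^260 ≡ 520 (mod 521), i.e. (186/521) = -1.
d is a non-residue mod p, hence 521 remains inert in O_K.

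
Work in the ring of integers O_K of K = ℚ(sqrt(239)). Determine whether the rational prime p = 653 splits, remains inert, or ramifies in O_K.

Since 239 ≢ 1 mod 4, the ring of integers is ℤ[√239] with discriminant 4·239 = 956.
disc(K) = 956 is not divisible by 653; 653 is unramified.
(239/653) = 239^326 mod 653 = 652, giving Legendre symbol -1.
Legendre symbol -1 ⇒ 653 is inert.

p is inert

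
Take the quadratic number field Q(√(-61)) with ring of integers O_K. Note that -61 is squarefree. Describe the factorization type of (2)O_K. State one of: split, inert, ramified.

ramifies in O_K

-61 mod 4 = 3, hence disc K = 4·(-61) = -244 and O_K = ℤ[√-61].
Ramification test: 2 | -244. The prime 2 ramifies in K.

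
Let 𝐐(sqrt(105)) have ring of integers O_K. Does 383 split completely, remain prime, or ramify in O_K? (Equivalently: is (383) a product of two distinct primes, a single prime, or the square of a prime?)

remains prime (inert)

d = 105 ≡ 1 (mod 4), so O_K = ℤ[(1+√105)/2] and disc(K) = d = 105.
disc(K) = 105 is not divisible by 383; 383 is unramified.
Compute (105/383) via Euler: 105^((383-1)/2) mod 383 = 382, so (105/383) = -1.
(105/383) = -1, so 383 is inert.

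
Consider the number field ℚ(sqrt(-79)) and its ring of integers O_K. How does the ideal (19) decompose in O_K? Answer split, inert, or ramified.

split — (19) = 𝔭₁𝔭₂ with 𝔭₁ ≠ 𝔭₂

Since -79 ≡ 1 mod 4, the ring of integers is ℤ[(1+√-79)/2] with discriminant -79.
19 ∤ -79, so 19 is unramified.
(-79/19) = 16^9 mod 19 = 1, giving Legendre symbol 1.
Legendre symbol 1 ⇒ 19 is split.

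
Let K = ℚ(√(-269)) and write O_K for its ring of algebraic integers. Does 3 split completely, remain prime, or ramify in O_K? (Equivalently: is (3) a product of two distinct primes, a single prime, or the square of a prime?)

Since -269 ≢ 1 mod 4, the ring of integers is ℤ[√-269] with discriminant 4·(-269) = -1076.
3 ∤ -1076, so 3 is unramified.
Legendre symbol by Euler's criterion: (-269/3) ≡ (-269)^1 ≡ 1 (mod 3), i.e. (-269/3) = 1.
(-269/3) = 1, so 3 splits.

p splits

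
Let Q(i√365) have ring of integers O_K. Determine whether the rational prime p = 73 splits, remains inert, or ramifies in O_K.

ramifies in O_K

Since -365 ≢ 1 mod 4, the ring of integers is ℤ[√-365] with discriminant 4·(-365) = -1460.
73 divides disc(K) = -1460, so 73 ramifies.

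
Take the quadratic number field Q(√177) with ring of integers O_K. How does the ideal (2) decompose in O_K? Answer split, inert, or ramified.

p splits

d = 177 ≡ 1 (mod 4), so O_K = ℤ[(1+√177)/2] and disc(K) = d = 177.
2 ∤ 177, so 2 is unramified.
Checking d mod 8: 177 ≡ 1. Hence 2 is split in O_K.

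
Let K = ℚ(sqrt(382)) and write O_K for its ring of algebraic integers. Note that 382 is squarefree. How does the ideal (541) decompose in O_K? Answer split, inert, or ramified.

splits completely

382 mod 4 = 2, hence disc K = 4·382 = 1528 and O_K = ℤ[√382].
541 ∤ 1528, so 541 is unramified.
Legendre symbol by Euler's criterion: (382/541) ≡ 382^270 ≡ 1 (mod 541), i.e. (382/541) = 1.
d is a quadratic residue mod p, hence 541 splits in O_K.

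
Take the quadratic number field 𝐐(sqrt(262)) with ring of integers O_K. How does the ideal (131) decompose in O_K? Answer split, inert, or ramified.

131 is ramified

d = 262 ≡ 2 (mod 4), so O_K = ℤ[√262] and disc(K) = 4d = 1048.
131 divides disc(K) = 1048, so 131 ramifies.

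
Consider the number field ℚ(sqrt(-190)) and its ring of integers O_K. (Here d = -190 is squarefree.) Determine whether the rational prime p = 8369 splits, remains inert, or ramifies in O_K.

Since -190 ≢ 1 mod 4, the ring of integers is ℤ[√-190] with discriminant 4·(-190) = -760.
Since gcd(8369, -760) = 1 the prime 8369 does not ramify.
(-190/8369) = 8179^4184 mod 8369 = 1, giving Legendre symbol 1.
(-190/8369) = 1, so 8369 splits.

splits completely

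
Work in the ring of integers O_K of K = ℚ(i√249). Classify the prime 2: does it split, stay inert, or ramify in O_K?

ramified

-249 mod 4 = 3, hence disc K = 4·(-249) = -996 and O_K = ℤ[√-249].
Ramification test: 2 | -996. The prime 2 ramifies in K.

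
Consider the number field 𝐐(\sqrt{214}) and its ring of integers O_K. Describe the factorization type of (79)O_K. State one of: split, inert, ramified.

d = 214 ≡ 2 (mod 4), so O_K = ℤ[√214] and disc(K) = 4d = 856.
79 ∤ 856, so 79 is unramified.
(214/79) = 56^39 mod 79 = 78, giving Legendre symbol -1.
(214/79) = -1, so 79 is inert.

inert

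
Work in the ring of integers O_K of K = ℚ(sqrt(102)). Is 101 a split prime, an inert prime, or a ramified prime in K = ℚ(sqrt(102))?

split

102 mod 4 = 2, hence disc K = 4·102 = 408 and O_K = ℤ[√102].
disc(K) = 408 is not divisible by 101; 101 is unramified.
(102/101) = 1^50 mod 101 = 1, giving Legendre symbol 1.
Legendre symbol 1 ⇒ 101 is split.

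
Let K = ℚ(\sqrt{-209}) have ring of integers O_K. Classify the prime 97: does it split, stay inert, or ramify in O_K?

Since -209 ≢ 1 mod 4, the ring of integers is ℤ[√-209] with discriminant 4·(-209) = -836.
97 ∤ -836, so 97 is unramified.
(-209/97) = 82^48 mod 97 = 96, giving Legendre symbol -1.
Legendre symbol -1 ⇒ 97 is inert.

97 remains inert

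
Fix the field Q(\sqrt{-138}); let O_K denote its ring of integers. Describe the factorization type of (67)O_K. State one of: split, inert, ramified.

67 remains inert

d = -138 ≡ 2 (mod 4), so O_K = ℤ[√-138] and disc(K) = 4d = -552.
67 ∤ -552, so 67 is unramified.
Legendre symbol by Euler's criterion: (-138/67) ≡ (-138)^33 ≡ 66 (mod 67), i.e. (-138/67) = -1.
(-138/67) = -1, so 67 is inert.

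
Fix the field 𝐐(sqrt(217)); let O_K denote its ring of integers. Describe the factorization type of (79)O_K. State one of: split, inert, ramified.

79 remains inert

217 mod 4 = 1, hence disc K = 217 and O_K = ℤ[(1+√217)/2].
79 ∤ 217, so 79 is unramified.
Compute (217/79) via Euler: 59^((79-1)/2) mod 79 = 78, so (217/79) = -1.
Legendre symbol -1 ⇒ 79 is inert.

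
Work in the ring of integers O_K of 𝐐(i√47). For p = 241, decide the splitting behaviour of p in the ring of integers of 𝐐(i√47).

split — (241) = 𝔭₁𝔭₂ with 𝔭₁ ≠ 𝔭₂

-47 mod 4 = 1, hence disc K = -47 and O_K = ℤ[(1+√-47)/2].
241 ∤ -47, so 241 is unramified.
Compute (-47/241) via Euler: 194^((241-1)/2) mod 241 = 1, so (-47/241) = 1.
d is a quadratic residue mod p, hence 241 splits in O_K.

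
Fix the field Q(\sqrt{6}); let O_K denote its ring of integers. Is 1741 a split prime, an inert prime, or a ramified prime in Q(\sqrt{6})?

6 mod 4 = 2, hence disc K = 4·6 = 24 and O_K = ℤ[√6].
Since gcd(1741, 24) = 1 the prime 1741 does not ramify.
Compute (6/1741) via Euler: 6^((1741-1)/2) mod 1741 = 1740, so (6/1741) = -1.
d is a non-residue mod p, hence 1741 remains inert in O_K.

inert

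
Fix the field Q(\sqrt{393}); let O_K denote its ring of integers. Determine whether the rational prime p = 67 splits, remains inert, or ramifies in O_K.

393 mod 4 = 1, hence disc K = 393 and O_K = ℤ[(1+√393)/2].
67 ∤ 393, so 67 is unramified.
Legendre symbol by Euler's criterion: (393/67) ≡ 393^33 ≡ 66 (mod 67), i.e. (393/67) = -1.
d is a non-residue mod p, hence 67 remains inert in O_K.

67 remains inert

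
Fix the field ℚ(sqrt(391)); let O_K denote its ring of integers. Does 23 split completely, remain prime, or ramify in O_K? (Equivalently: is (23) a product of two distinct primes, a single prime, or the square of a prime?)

p ramifies

Since 391 ≢ 1 mod 4, the ring of integers is ℤ[√391] with discriminant 4·391 = 1564.
Ramification test: 23 | 1564. The prime 23 ramifies in K.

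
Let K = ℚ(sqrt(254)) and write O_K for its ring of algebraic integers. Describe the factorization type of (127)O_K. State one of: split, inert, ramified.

127 is ramified

d = 254 ≡ 2 (mod 4), so O_K = ℤ[√254] and disc(K) = 4d = 1016.
Ramification test: 127 | 1016. The prime 127 ramifies in K.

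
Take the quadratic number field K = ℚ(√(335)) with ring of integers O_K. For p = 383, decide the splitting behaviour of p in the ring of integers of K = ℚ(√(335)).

inert

d = 335 ≡ 3 (mod 4), so O_K = ℤ[√335] and disc(K) = 4d = 1340.
Since gcd(383, 1340) = 1 the prime 383 does not ramify.
(335/383) = 335^191 mod 383 = 382, giving Legendre symbol -1.
Legendre symbol -1 ⇒ 383 is inert.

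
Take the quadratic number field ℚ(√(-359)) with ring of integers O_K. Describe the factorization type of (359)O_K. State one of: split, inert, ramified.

ramified — (359) = 𝔭²

Since -359 ≡ 1 mod 4, the ring of integers is ℤ[(1+√-359)/2] with discriminant -359.
Ramification test: 359 | -359. The prime 359 ramifies in K.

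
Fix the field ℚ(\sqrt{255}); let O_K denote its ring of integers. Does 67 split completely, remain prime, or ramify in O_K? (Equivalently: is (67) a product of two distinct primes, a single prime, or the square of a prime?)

splits completely

Since 255 ≢ 1 mod 4, the ring of integers is ℤ[√255] with discriminant 4·255 = 1020.
Since gcd(67, 1020) = 1 the prime 67 does not ramify.
(255/67) = 54^33 mod 67 = 1, giving Legendre symbol 1.
(255/67) = 1, so 67 splits.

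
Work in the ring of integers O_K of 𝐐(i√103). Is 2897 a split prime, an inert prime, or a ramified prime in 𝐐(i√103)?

d = -103 ≡ 1 (mod 4), so O_K = ℤ[(1+√-103)/2] and disc(K) = d = -103.
disc(K) = -103 is not divisible by 2897; 2897 is unramified.
Compute (-103/2897) via Euler: 2794^((2897-1)/2) mod 2897 = 1, so (-103/2897) = 1.
d is a quadratic residue mod p, hence 2897 splits in O_K.

2897 splits in O_K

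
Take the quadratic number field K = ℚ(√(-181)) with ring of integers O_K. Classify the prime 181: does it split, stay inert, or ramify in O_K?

ramifies in O_K

-181 mod 4 = 3, hence disc K = 4·(-181) = -724 and O_K = ℤ[√-181].
disc(K) = -724 = 181·(-4), so p = 181 is ramified.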